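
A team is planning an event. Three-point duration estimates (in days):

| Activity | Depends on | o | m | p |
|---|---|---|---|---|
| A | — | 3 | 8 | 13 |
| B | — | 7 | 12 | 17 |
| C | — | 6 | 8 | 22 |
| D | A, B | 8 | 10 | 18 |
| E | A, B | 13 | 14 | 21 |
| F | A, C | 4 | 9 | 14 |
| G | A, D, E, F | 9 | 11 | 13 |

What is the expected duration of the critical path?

te_A = (3 + 4·8 + 13)/6 = 48/6 = 8
te_B = (7 + 4·12 + 17)/6 = 72/6 = 12
te_C = (6 + 4·8 + 22)/6 = 60/6 = 10
te_D = (8 + 4·10 + 18)/6 = 66/6 = 11
te_E = (13 + 4·14 + 21)/6 = 90/6 = 15
te_F = (4 + 4·9 + 14)/6 = 54/6 = 9
te_G = (9 + 4·11 + 13)/6 = 66/6 = 11

Forward pass:
ES_A = 0; EF_A = 8
ES_B = 0; EF_B = 12
ES_C = 0; EF_C = 10
ES_D = max(EF_A=8, EF_B=12) = 12; EF_D = 12+11 = 23
ES_E = max(EF_A=8, EF_B=12) = 12; EF_E = 12+15 = 27
ES_F = max(EF_A=8, EF_C=10) = 10; EF_F = 10+9 = 19
ES_G = max(EF_A=8, EF_D=23, EF_E=27, EF_F=19) = 27; EF_G = 27+11 = 38
Expected project duration μ = 38 days. Critical path: B → E → G.

38 days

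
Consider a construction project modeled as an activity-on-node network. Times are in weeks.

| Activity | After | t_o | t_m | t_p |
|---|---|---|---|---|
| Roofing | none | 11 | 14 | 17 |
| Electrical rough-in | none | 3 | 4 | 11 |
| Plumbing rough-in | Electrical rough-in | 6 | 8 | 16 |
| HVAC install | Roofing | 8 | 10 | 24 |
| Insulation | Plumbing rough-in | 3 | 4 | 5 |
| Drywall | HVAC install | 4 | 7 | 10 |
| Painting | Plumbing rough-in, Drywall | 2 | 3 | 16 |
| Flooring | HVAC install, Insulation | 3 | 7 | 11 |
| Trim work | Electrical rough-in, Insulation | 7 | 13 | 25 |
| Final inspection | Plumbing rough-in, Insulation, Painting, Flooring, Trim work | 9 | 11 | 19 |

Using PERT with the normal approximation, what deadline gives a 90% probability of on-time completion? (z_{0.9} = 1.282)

te_Roofing = (11 + 4·14 + 17)/6 = 84/6 = 14; σ²_Roofing = ((17−11)/6)² = 1.000
te_Electrical rough-in = (3 + 4·4 + 11)/6 = 30/6 = 5; σ²_Electrical rough-in = ((11−3)/6)² = 1.778
te_Plumbing rough-in = (6 + 4·8 + 16)/6 = 54/6 = 9; σ²_Plumbing rough-in = ((16−6)/6)² = 2.778
te_HVAC install = (8 + 4·10 + 24)/6 = 72/6 = 12; σ²_HVAC install = ((24−8)/6)² = 7.111
te_Insulation = (3 + 4·4 + 5)/6 = 24/6 = 4; σ²_Insulation = ((5−3)/6)² = 0.111
te_Drywall = (4 + 4·7 + 10)/6 = 42/6 = 7; σ²_Drywall = ((10−4)/6)² = 1.000
te_Painting = (2 + 4·3 + 16)/6 = 30/6 = 5; σ²_Painting = ((16−2)/6)² = 5.444
te_Flooring = (3 + 4·7 + 11)/6 = 42/6 = 7; σ²_Flooring = ((11−3)/6)² = 1.778
te_Trim work = (7 + 4·13 + 25)/6 = 84/6 = 14; σ²_Trim work = ((25−7)/6)² = 9.000
te_Final inspection = (9 + 4·11 + 19)/6 = 72/6 = 12; σ²_Final inspection = ((19−9)/6)² = 2.778

Forward pass:
ES_Roofing = 0; EF_Roofing = 14
ES_Electrical rough-in = 0; EF_Electrical rough-in = 5
ES_Plumbing rough-in = 5; EF_Plumbing rough-in = 5+9 = 14
ES_HVAC install = 14; EF_HVAC install = 14+12 = 26
ES_Insulation = 14; EF_Insulation = 14+4 = 18
ES_Drywall = 26; EF_Drywall = 26+7 = 33
ES_Painting = max(EF_Plumbing rough-in=14, EF_Drywall=33) = 33; EF_Painting = 33+5 = 38
ES_Flooring = max(EF_HVAC install=26, EF_Insulation=18) = 26; EF_Flooring = 26+7 = 33
ES_Trim work = max(EF_Electrical rough-in=5, EF_Insulation=18) = 18; EF_Trim work = 18+14 = 32
ES_Final inspection = max(EF_Plumbing rough-in=14, EF_Insulation=18, EF_Painting=38, EF_Flooring=33, EF_Trim work=32) = 38; EF_Final inspection = 38+12 = 50
Expected project duration μ = 50 weeks. Critical path: Roofing → HVAC install → Drywall → Painting → Final inspection.

Variance along critical path = 1.000 + 7.111 + 1.000 + 5.444 + 2.778 = 17.333; σ = 4.163 weeks.
D = μ + z·σ = 50 + 1.282·4.163 = 55.3 weeks

55.3 weeks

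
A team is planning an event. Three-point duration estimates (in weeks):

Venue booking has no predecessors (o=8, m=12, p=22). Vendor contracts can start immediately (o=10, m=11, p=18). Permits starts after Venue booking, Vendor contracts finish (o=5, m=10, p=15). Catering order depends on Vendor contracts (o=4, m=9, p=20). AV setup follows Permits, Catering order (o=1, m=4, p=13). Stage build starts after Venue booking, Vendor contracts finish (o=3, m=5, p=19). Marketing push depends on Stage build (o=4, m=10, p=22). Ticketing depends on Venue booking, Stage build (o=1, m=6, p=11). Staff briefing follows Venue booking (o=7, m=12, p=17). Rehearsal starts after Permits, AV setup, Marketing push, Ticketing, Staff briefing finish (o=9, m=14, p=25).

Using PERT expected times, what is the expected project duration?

te_Venue booking = (8 + 4·12 + 22)/6 = 78/6 = 13
te_Vendor contracts = (10 + 4·11 + 18)/6 = 72/6 = 12
te_Permits = (5 + 4·10 + 15)/6 = 60/6 = 10
te_Catering order = (4 + 4·9 + 20)/6 = 60/6 = 10
te_AV setup = (1 + 4·4 + 13)/6 = 30/6 = 5
te_Stage build = (3 + 4·5 + 19)/6 = 42/6 = 7
te_Marketing push = (4 + 4·10 + 22)/6 = 66/6 = 11
te_Ticketing = (1 + 4·6 + 11)/6 = 36/6 = 6
te_Staff briefing = (7 + 4·12 + 17)/6 = 72/6 = 12
te_Rehearsal = (9 + 4·14 + 25)/6 = 90/6 = 15

Forward pass:
ES_Venue booking = 0; EF_Venue booking = 13
ES_Vendor contracts = 0; EF_Vendor contracts = 12
ES_Permits = max(EF_Venue booking=13, EF_Vendor contracts=12) = 13; EF_Permits = 13+10 = 23
ES_Catering order = 12; EF_Catering order = 12+10 = 22
ES_AV setup = max(EF_Permits=23, EF_Catering order=22) = 23; EF_AV setup = 23+5 = 28
ES_Stage build = max(EF_Venue booking=13, EF_Vendor contracts=12) = 13; EF_Stage build = 13+7 = 20
ES_Marketing push = 20; EF_Marketing push = 20+11 = 31
ES_Ticketing = max(EF_Venue booking=13, EF_Stage build=20) = 20; EF_Ticketing = 20+6 = 26
ES_Staff briefing = 13; EF_Staff briefing = 13+12 = 25
ES_Rehearsal = max(EF_Permits=23, EF_AV setup=28, EF_Marketing push=31, EF_Ticketing=26, EF_Staff briefing=25) = 31; EF_Rehearsal = 31+15 = 46
Expected project duration μ = 46 weeks. Critical path: Venue booking → Stage build → Marketing push → Rehearsal.

46 weeks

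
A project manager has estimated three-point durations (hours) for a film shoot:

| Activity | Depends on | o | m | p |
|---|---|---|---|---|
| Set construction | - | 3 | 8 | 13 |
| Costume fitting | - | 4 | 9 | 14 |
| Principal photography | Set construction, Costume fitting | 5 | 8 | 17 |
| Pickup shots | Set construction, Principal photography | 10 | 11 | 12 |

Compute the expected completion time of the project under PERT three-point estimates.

te_Set construction = (3 + 4·8 + 13)/6 = 48/6 = 8
te_Costume fitting = (4 + 4·9 + 14)/6 = 54/6 = 9
te_Principal photography = (5 + 4·8 + 17)/6 = 54/6 = 9
te_Pickup shots = (10 + 4·11 + 12)/6 = 66/6 = 11

Forward pass:
ES_Set construction = 0; EF_Set construction = 8
ES_Costume fitting = 0; EF_Costume fitting = 9
ES_Principal photography = max(EF_Set construction=8, EF_Costume fitting=9) = 9; EF_Principal photography = 9+9 = 18
ES_Pickup shots = max(EF_Set construction=8, EF_Principal photography=18) = 18; EF_Pickup shots = 18+11 = 29
Expected project duration μ = 29 hours. Critical path: Costume fitting → Principal photography → Pickup shots.

29 hours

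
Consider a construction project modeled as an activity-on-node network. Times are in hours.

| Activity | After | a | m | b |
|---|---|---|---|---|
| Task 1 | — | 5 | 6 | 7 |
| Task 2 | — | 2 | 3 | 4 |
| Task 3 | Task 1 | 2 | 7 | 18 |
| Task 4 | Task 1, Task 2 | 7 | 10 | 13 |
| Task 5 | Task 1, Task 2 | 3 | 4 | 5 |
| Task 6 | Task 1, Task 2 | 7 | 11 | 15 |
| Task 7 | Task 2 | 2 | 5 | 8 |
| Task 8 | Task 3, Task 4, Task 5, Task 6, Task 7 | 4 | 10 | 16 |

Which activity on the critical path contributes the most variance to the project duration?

te_Task 1 = (5 + 4·6 + 7)/6 = 36/6 = 6; σ²_Task 1 = ((7−5)/6)² = 0.111
te_Task 2 = (2 + 4·3 + 4)/6 = 18/6 = 3; σ²_Task 2 = ((4−2)/6)² = 0.111
te_Task 3 = (2 + 4·7 + 18)/6 = 48/6 = 8; σ²_Task 3 = ((18−2)/6)² = 7.111
te_Task 4 = (7 + 4·10 + 13)/6 = 60/6 = 10; σ²_Task 4 = ((13−7)/6)² = 1.000
te_Task 5 = (3 + 4·4 + 5)/6 = 24/6 = 4; σ²_Task 5 = ((5−3)/6)² = 0.111
te_Task 6 = (7 + 4·11 + 15)/6 = 66/6 = 11; σ²_Task 6 = ((15−7)/6)² = 1.778
te_Task 7 = (2 + 4·5 + 8)/6 = 30/6 = 5; σ²_Task 7 = ((8−2)/6)² = 1.000
te_Task 8 = (4 + 4·10 + 16)/6 = 60/6 = 10; σ²_Task 8 = ((16−4)/6)² = 4.000

Forward pass:
ES_Task 1 = 0; EF_Task 1 = 6
ES_Task 2 = 0; EF_Task 2 = 3
ES_Task 3 = 6; EF_Task 3 = 6+8 = 14
ES_Task 4 = max(EF_Task 1=6, EF_Task 2=3) = 6; EF_Task 4 = 6+10 = 16
ES_Task 5 = max(EF_Task 1=6, EF_Task 2=3) = 6; EF_Task 5 = 6+4 = 10
ES_Task 6 = max(EF_Task 1=6, EF_Task 2=3) = 6; EF_Task 6 = 6+11 = 17
ES_Task 7 = 3; EF_Task 7 = 3+5 = 8
ES_Task 8 = max(EF_Task 3=14, EF_Task 4=16, EF_Task 5=10, EF_Task 6=17, EF_Task 7=8) = 17; EF_Task 8 = 17+10 = 27
Expected project duration μ = 27 hours. Critical path: Task 1 → Task 6 → Task 8.

Variances on critical path: σ²_Task 1=0.111, σ²_Task 6=1.778, σ²_Task 8=4.000.
Largest is σ²_Task 8 = 4.000.

Task 8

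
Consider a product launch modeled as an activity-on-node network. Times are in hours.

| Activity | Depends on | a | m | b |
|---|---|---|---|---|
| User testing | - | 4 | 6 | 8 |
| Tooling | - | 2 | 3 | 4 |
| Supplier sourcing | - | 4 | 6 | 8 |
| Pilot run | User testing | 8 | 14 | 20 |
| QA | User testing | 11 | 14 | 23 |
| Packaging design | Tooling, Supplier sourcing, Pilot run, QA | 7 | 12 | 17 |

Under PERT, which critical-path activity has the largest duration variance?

te_User testing = (4 + 4·6 + 8)/6 = 36/6 = 6; σ²_User testing = ((8−4)/6)² = 0.444
te_Tooling = (2 + 4·3 + 4)/6 = 18/6 = 3; σ²_Tooling = ((4−2)/6)² = 0.111
te_Supplier sourcing = (4 + 4·6 + 8)/6 = 36/6 = 6; σ²_Supplier sourcing = ((8−4)/6)² = 0.444
te_Pilot run = (8 + 4·14 + 20)/6 = 84/6 = 14; σ²_Pilot run = ((20−8)/6)² = 4.000
te_QA = (11 + 4·14 + 23)/6 = 90/6 = 15; σ²_QA = ((23−11)/6)² = 4.000
te_Packaging design = (7 + 4·12 + 17)/6 = 72/6 = 12; σ²_Packaging design = ((17−7)/6)² = 2.778

Forward pass:
ES_User testing = 0; EF_User testing = 6
ES_Tooling = 0; EF_Tooling = 3
ES_Supplier sourcing = 0; EF_Supplier sourcing = 6
ES_Pilot run = 6; EF_Pilot run = 6+14 = 20
ES_QA = 6; EF_QA = 6+15 = 21
ES_Packaging design = max(EF_Tooling=3, EF_Supplier sourcing=6, EF_Pilot run=20, EF_QA=21) = 21; EF_Packaging design = 21+12 = 33
Expected project duration μ = 33 hours. Critical path: User testing → QA → Packaging design.

Variances on critical path: σ²_User testing=0.444, σ²_QA=4.000, σ²_Packaging design=2.778.
Largest is σ²_QA = 4.000.

QA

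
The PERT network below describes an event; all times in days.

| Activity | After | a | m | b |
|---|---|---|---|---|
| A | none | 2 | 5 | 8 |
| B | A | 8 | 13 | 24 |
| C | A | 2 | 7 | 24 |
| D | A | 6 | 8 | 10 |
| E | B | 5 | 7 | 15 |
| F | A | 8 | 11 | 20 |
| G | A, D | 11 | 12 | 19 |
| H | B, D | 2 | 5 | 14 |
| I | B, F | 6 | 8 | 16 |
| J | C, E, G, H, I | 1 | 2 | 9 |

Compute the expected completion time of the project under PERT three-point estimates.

31 days

te_A = (2 + 4·5 + 8)/6 = 30/6 = 5
te_B = (8 + 4·13 + 24)/6 = 84/6 = 14
te_C = (2 + 4·7 + 24)/6 = 54/6 = 9
te_D = (6 + 4·8 + 10)/6 = 48/6 = 8
te_E = (5 + 4·7 + 15)/6 = 48/6 = 8
te_F = (8 + 4·11 + 20)/6 = 72/6 = 12
te_G = (11 + 4·12 + 19)/6 = 78/6 = 13
te_H = (2 + 4·5 + 14)/6 = 36/6 = 6
te_I = (6 + 4·8 + 16)/6 = 54/6 = 9
te_J = (1 + 4·2 + 9)/6 = 18/6 = 3

Forward pass:
ES_A = 0; EF_A = 5
ES_B = 5; EF_B = 5+14 = 19
ES_C = 5; EF_C = 5+9 = 14
ES_D = 5; EF_D = 5+8 = 13
ES_E = 19; EF_E = 19+8 = 27
ES_F = 5; EF_F = 5+12 = 17
ES_G = max(EF_A=5, EF_D=13) = 13; EF_G = 13+13 = 26
ES_H = max(EF_B=19, EF_D=13) = 19; EF_H = 19+6 = 25
ES_I = max(EF_B=19, EF_F=17) = 19; EF_I = 19+9 = 28
ES_J = max(EF_C=14, EF_E=27, EF_G=26, EF_H=25, EF_I=28) = 28; EF_J = 28+3 = 31
Expected project duration μ = 31 days. Critical path: A → B → I → J.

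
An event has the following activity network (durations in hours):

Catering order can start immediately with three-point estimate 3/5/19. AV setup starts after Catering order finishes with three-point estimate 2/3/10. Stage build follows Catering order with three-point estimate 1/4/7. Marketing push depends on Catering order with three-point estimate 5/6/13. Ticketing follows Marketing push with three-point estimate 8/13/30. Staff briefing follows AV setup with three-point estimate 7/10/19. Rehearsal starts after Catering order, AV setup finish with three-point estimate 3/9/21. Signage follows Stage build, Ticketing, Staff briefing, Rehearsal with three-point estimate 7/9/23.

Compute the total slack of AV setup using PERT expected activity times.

te_Catering order = (3 + 4·5 + 19)/6 = 42/6 = 7
te_AV setup = (2 + 4·3 + 10)/6 = 24/6 = 4
te_Stage build = (1 + 4·4 + 7)/6 = 24/6 = 4
te_Marketing push = (5 + 4·6 + 13)/6 = 42/6 = 7
te_Ticketing = (8 + 4·13 + 30)/6 = 90/6 = 15
te_Staff briefing = (7 + 4·10 + 19)/6 = 66/6 = 11
te_Rehearsal = (3 + 4·9 + 21)/6 = 60/6 = 10
te_Signage = (7 + 4·9 + 23)/6 = 66/6 = 11

Forward pass:
ES_Catering order = 0; EF_Catering order = 7
ES_AV setup = 7; EF_AV setup = 7+4 = 11
ES_Stage build = 7; EF_Stage build = 7+4 = 11
ES_Marketing push = 7; EF_Marketing push = 7+7 = 14
ES_Ticketing = 14; EF_Ticketing = 14+15 = 29
ES_Staff briefing = 11; EF_Staff briefing = 11+11 = 22
ES_Rehearsal = max(EF_Catering order=7, EF_AV setup=11) = 11; EF_Rehearsal = 11+10 = 21
ES_Signage = max(EF_Stage build=11, EF_Ticketing=29, EF_Staff briefing=22, EF_Rehearsal=21) = 29; EF_Signage = 29+11 = 40
Expected project duration μ = 40 hours. Critical path: Catering order → Marketing push → Ticketing → Signage.

Backward pass:
LF_Signage = 40; LS_Signage = 40−11 = 29
LF_Rehearsal = LS_Signage = 29; LS_Rehearsal = 29−10 = 19
LF_Staff briefing = LS_Signage = 29; LS_Staff briefing = 29−11 = 18
LF_Ticketing = LS_Signage = 29; LS_Ticketing = 29−15 = 14
LF_Marketing push = LS_Ticketing = 14; LS_Marketing push = 14−7 = 7
LF_Stage build = LS_Signage = 29; LS_Stage build = 29−4 = 25
LF_AV setup = min(LS_Staff briefing=18, LS_Rehearsal=19) = 18; LS_AV setup = 18−4 = 14
LF_Catering order = min(LS_AV setup=14, LS_Stage build=25, LS_Marketing push=7, LS_Rehearsal=19) = 7; LS_Catering order = 7−7 = 0
Slack_AV setup = LS_AV setup − ES_AV setup = 14 − 7 = 7

7 hours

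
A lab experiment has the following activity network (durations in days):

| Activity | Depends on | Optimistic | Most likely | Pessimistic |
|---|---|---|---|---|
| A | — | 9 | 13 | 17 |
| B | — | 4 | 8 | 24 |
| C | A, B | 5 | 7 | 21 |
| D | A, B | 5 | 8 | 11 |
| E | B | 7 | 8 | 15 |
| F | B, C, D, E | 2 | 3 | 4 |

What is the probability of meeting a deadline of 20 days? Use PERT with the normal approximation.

te_A = (9 + 4·13 + 17)/6 = 78/6 = 13; σ²_A = ((17−9)/6)² = 1.778
te_B = (4 + 4·8 + 24)/6 = 60/6 = 10; σ²_B = ((24−4)/6)² = 11.111
te_C = (5 + 4·7 + 21)/6 = 54/6 = 9; σ²_C = ((21−5)/6)² = 7.111
te_D = (5 + 4·8 + 11)/6 = 48/6 = 8; σ²_D = ((11−5)/6)² = 1.000
te_E = (7 + 4·8 + 15)/6 = 54/6 = 9; σ²_E = ((15−7)/6)² = 1.778
te_F = (2 + 4·3 + 4)/6 = 18/6 = 3; σ²_F = ((4−2)/6)² = 0.111

Forward pass:
ES_A = 0; EF_A = 13
ES_B = 0; EF_B = 10
ES_C = max(EF_A=13, EF_B=10) = 13; EF_C = 13+9 = 22
ES_D = max(EF_A=13, EF_B=10) = 13; EF_D = 13+8 = 21
ES_E = 10; EF_E = 10+9 = 19
ES_F = max(EF_B=10, EF_C=22, EF_D=21, EF_E=19) = 22; EF_F = 22+3 = 25
Expected project duration μ = 25 days. Critical path: A → C → F.

Variance along critical path = 1.778 + 7.111 + 0.111 = 9.000; σ = √9.000 = 3.000 days.
Z = (20 − 25) / 3.000 = -1.667
P(T ≤ 20) = Φ(-1.667) ≈ 0.048

0.048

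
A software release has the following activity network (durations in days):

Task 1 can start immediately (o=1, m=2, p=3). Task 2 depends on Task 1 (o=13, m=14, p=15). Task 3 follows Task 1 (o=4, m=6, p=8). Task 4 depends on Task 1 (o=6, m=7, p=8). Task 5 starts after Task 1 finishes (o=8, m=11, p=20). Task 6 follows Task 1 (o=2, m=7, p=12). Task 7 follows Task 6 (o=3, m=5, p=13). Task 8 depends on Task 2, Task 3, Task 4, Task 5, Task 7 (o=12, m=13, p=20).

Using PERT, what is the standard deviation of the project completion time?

1.41 days

te_Task 1 = (1 + 4·2 + 3)/6 = 12/6 = 2; σ²_Task 1 = ((3−1)/6)² = 0.111
te_Task 2 = (13 + 4·14 + 15)/6 = 84/6 = 14; σ²_Task 2 = ((15−13)/6)² = 0.111
te_Task 3 = (4 + 4·6 + 8)/6 = 36/6 = 6; σ²_Task 3 = ((8−4)/6)² = 0.444
te_Task 4 = (6 + 4·7 + 8)/6 = 42/6 = 7; σ²_Task 4 = ((8−6)/6)² = 0.111
te_Task 5 = (8 + 4·11 + 20)/6 = 72/6 = 12; σ²_Task 5 = ((20−8)/6)² = 4.000
te_Task 6 = (2 + 4·7 + 12)/6 = 42/6 = 7; σ²_Task 6 = ((12−2)/6)² = 2.778
te_Task 7 = (3 + 4·5 + 13)/6 = 36/6 = 6; σ²_Task 7 = ((13−3)/6)² = 2.778
te_Task 8 = (12 + 4·13 + 20)/6 = 84/6 = 14; σ²_Task 8 = ((20−12)/6)² = 1.778

Forward pass:
ES_Task 1 = 0; EF_Task 1 = 2
ES_Task 2 = 2; EF_Task 2 = 2+14 = 16
ES_Task 3 = 2; EF_Task 3 = 2+6 = 8
ES_Task 4 = 2; EF_Task 4 = 2+7 = 9
ES_Task 5 = 2; EF_Task 5 = 2+12 = 14
ES_Task 6 = 2; EF_Task 6 = 2+7 = 9
ES_Task 7 = 9; EF_Task 7 = 9+6 = 15
ES_Task 8 = max(EF_Task 2=16, EF_Task 3=8, EF_Task 4=9, EF_Task 5=14, EF_Task 7=15) = 16; EF_Task 8 = 16+14 = 30
Expected project duration μ = 30 days. Critical path: Task 1 → Task 2 → Task 8.

Variance along critical path = 0.111 + 0.111 + 1.778 = 2.000
σ = √2.000 = 1.414 days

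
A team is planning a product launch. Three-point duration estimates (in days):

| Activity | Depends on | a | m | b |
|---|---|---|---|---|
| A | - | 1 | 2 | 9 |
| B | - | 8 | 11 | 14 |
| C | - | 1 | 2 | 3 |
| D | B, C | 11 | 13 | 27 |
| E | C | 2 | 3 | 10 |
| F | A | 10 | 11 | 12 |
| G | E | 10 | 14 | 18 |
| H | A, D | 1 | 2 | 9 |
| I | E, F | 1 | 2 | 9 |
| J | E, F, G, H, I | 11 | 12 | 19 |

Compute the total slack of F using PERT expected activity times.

12 days

te_A = (1 + 4·2 + 9)/6 = 18/6 = 3
te_B = (8 + 4·11 + 14)/6 = 66/6 = 11
te_C = (1 + 4·2 + 3)/6 = 12/6 = 2
te_D = (11 + 4·13 + 27)/6 = 90/6 = 15
te_E = (2 + 4·3 + 10)/6 = 24/6 = 4
te_F = (10 + 4·11 + 12)/6 = 66/6 = 11
te_G = (10 + 4·14 + 18)/6 = 84/6 = 14
te_H = (1 + 4·2 + 9)/6 = 18/6 = 3
te_I = (1 + 4·2 + 9)/6 = 18/6 = 3
te_J = (11 + 4·12 + 19)/6 = 78/6 = 13

Forward pass:
ES_A = 0; EF_A = 3
ES_B = 0; EF_B = 11
ES_C = 0; EF_C = 2
ES_D = max(EF_B=11, EF_C=2) = 11; EF_D = 11+15 = 26
ES_E = 2; EF_E = 2+4 = 6
ES_F = 3; EF_F = 3+11 = 14
ES_G = 6; EF_G = 6+14 = 20
ES_H = max(EF_A=3, EF_D=26) = 26; EF_H = 26+3 = 29
ES_I = max(EF_E=6, EF_F=14) = 14; EF_I = 14+3 = 17
ES_J = max(EF_E=6, EF_F=14, EF_G=20, EF_H=29, EF_I=17) = 29; EF_J = 29+13 = 42
Expected project duration μ = 42 days. Critical path: B → D → H → J.

Backward pass:
LF_J = 42; LS_J = 42−13 = 29
LF_I = LS_J = 29; LS_I = 29−3 = 26
LF_H = LS_J = 29; LS_H = 29−3 = 26
LF_G = LS_J = 29; LS_G = 29−14 = 15
LF_F = min(LS_I=26, LS_J=29) = 26; LS_F = 26−11 = 15
LF_E = min(LS_G=15, LS_I=26, LS_J=29) = 15; LS_E = 15−4 = 11
LF_D = LS_H = 26; LS_D = 26−15 = 11
LF_C = min(LS_D=11, LS_E=11) = 11; LS_C = 11−2 = 9
LF_B = LS_D = 11; LS_B = 11−11 = 0
LF_A = min(LS_F=15, LS_H=26) = 15; LS_A = 15−3 = 12
Slack_F = LS_F − ES_F = 15 − 3 = 12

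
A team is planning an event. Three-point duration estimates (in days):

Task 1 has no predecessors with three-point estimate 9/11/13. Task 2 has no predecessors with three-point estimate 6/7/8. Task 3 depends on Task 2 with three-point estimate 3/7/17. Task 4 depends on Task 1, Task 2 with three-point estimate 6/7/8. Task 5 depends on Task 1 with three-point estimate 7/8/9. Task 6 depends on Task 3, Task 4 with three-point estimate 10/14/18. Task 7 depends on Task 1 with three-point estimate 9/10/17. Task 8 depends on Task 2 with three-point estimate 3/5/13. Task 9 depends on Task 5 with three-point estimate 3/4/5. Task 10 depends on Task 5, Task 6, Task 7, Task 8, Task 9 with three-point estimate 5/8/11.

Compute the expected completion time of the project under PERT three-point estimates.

40 days

te_Task 1 = (9 + 4·11 + 13)/6 = 66/6 = 11
te_Task 2 = (6 + 4·7 + 8)/6 = 42/6 = 7
te_Task 3 = (3 + 4·7 + 17)/6 = 48/6 = 8
te_Task 4 = (6 + 4·7 + 8)/6 = 42/6 = 7
te_Task 5 = (7 + 4·8 + 9)/6 = 48/6 = 8
te_Task 6 = (10 + 4·14 + 18)/6 = 84/6 = 14
te_Task 7 = (9 + 4·10 + 17)/6 = 66/6 = 11
te_Task 8 = (3 + 4·5 + 13)/6 = 36/6 = 6
te_Task 9 = (3 + 4·4 + 5)/6 = 24/6 = 4
te_Task 10 = (5 + 4·8 + 11)/6 = 48/6 = 8

Forward pass:
ES_Task 1 = 0; EF_Task 1 = 11
ES_Task 2 = 0; EF_Task 2 = 7
ES_Task 3 = 7; EF_Task 3 = 7+8 = 15
ES_Task 4 = max(EF_Task 1=11, EF_Task 2=7) = 11; EF_Task 4 = 11+7 = 18
ES_Task 5 = 11; EF_Task 5 = 11+8 = 19
ES_Task 6 = max(EF_Task 3=15, EF_Task 4=18) = 18; EF_Task 6 = 18+14 = 32
ES_Task 7 = 11; EF_Task 7 = 11+11 = 22
ES_Task 8 = 7; EF_Task 8 = 7+6 = 13
ES_Task 9 = 19; EF_Task 9 = 19+4 = 23
ES_Task 10 = max(EF_Task 5=19, EF_Task 6=32, EF_Task 7=22, EF_Task 8=13, EF_Task 9=23) = 32; EF_Task 10 = 32+8 = 40
Expected project duration μ = 40 days. Critical path: Task 1 → Task 4 → Task 6 → Task 10.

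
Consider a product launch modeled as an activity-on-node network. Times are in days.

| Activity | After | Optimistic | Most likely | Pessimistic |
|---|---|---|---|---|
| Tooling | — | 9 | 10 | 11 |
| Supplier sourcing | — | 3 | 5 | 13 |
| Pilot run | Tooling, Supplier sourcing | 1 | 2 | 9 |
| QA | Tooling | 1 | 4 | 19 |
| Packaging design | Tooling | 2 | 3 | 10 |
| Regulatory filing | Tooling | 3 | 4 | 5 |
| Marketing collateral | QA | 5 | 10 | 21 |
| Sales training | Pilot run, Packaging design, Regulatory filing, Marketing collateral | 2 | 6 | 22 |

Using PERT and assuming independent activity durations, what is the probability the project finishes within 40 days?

0.831

te_Tooling = (9 + 4·10 + 11)/6 = 60/6 = 10; σ²_Tooling = ((11−9)/6)² = 0.111
te_Supplier sourcing = (3 + 4·5 + 13)/6 = 36/6 = 6; σ²_Supplier sourcing = ((13−3)/6)² = 2.778
te_Pilot run = (1 + 4·2 + 9)/6 = 18/6 = 3; σ²_Pilot run = ((9−1)/6)² = 1.778
te_QA = (1 + 4·4 + 19)/6 = 36/6 = 6; σ²_QA = ((19−1)/6)² = 9.000
te_Packaging design = (2 + 4·3 + 10)/6 = 24/6 = 4; σ²_Packaging design = ((10−2)/6)² = 1.778
te_Regulatory filing = (3 + 4·4 + 5)/6 = 24/6 = 4; σ²_Regulatory filing = ((5−3)/6)² = 0.111
te_Marketing collateral = (5 + 4·10 + 21)/6 = 66/6 = 11; σ²_Marketing collateral = ((21−5)/6)² = 7.111
te_Sales training = (2 + 4·6 + 22)/6 = 48/6 = 8; σ²_Sales training = ((22−2)/6)² = 11.111

Forward pass:
ES_Tooling = 0; EF_Tooling = 10
ES_Supplier sourcing = 0; EF_Supplier sourcing = 6
ES_Pilot run = max(EF_Tooling=10, EF_Supplier sourcing=6) = 10; EF_Pilot run = 10+3 = 13
ES_QA = 10; EF_QA = 10+6 = 16
ES_Packaging design = 10; EF_Packaging design = 10+4 = 14
ES_Regulatory filing = 10; EF_Regulatory filing = 10+4 = 14
ES_Marketing collateral = 16; EF_Marketing collateral = 16+11 = 27
ES_Sales training = max(EF_Pilot run=13, EF_Packaging design=14, EF_Regulatory filing=14, EF_Marketing collateral=27) = 27; EF_Sales training = 27+8 = 35
Expected project duration μ = 35 days. Critical path: Tooling → QA → Marketing collateral → Sales training.

Variance along critical path = 0.111 + 9.000 + 7.111 + 11.111 = 27.333; σ = √27.333 = 5.228 days.
Z = (40 − 35) / 5.228 = 0.956
P(T ≤ 40) = Φ(0.956) ≈ 0.831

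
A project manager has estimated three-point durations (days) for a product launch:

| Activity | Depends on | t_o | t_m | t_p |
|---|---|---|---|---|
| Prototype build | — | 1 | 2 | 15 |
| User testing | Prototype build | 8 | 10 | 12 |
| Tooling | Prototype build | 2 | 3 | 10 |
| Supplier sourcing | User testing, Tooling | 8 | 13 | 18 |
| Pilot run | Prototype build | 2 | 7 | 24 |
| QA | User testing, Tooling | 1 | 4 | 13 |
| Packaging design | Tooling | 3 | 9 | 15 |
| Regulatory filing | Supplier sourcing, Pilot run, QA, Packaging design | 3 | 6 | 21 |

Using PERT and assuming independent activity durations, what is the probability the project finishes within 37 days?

te_Prototype build = (1 + 4·2 + 15)/6 = 24/6 = 4; σ²_Prototype build = ((15−1)/6)² = 5.444
te_User testing = (8 + 4·10 + 12)/6 = 60/6 = 10; σ²_User testing = ((12−8)/6)² = 0.444
te_Tooling = (2 + 4·3 + 10)/6 = 24/6 = 4; σ²_Tooling = ((10−2)/6)² = 1.778
te_Supplier sourcing = (8 + 4·13 + 18)/6 = 78/6 = 13; σ²_Supplier sourcing = ((18−8)/6)² = 2.778
te_Pilot run = (2 + 4·7 + 24)/6 = 54/6 = 9; σ²_Pilot run = ((24−2)/6)² = 13.444
te_QA = (1 + 4·4 + 13)/6 = 30/6 = 5; σ²_QA = ((13−1)/6)² = 4.000
te_Packaging design = (3 + 4·9 + 15)/6 = 54/6 = 9; σ²_Packaging design = ((15−3)/6)² = 4.000
te_Regulatory filing = (3 + 4·6 + 21)/6 = 48/6 = 8; σ²_Regulatory filing = ((21−3)/6)² = 9.000

Forward pass:
ES_Prototype build = 0; EF_Prototype build = 4
ES_User testing = 4; EF_User testing = 4+10 = 14
ES_Tooling = 4; EF_Tooling = 4+4 = 8
ES_Supplier sourcing = max(EF_User testing=14, EF_Tooling=8) = 14; EF_Supplier sourcing = 14+13 = 27
ES_Pilot run = 4; EF_Pilot run = 4+9 = 13
ES_QA = max(EF_User testing=14, EF_Tooling=8) = 14; EF_QA = 14+5 = 19
ES_Packaging design = 8; EF_Packaging design = 8+9 = 17
ES_Regulatory filing = max(EF_Supplier sourcing=27, EF_Pilot run=13, EF_QA=19, EF_Packaging design=17) = 27; EF_Regulatory filing = 27+8 = 35
Expected project duration μ = 35 days. Critical path: Prototype build → User testing → Supplier sourcing → Regulatory filing.

Variance along critical path = 5.444 + 0.444 + 2.778 + 9.000 = 17.667; σ = √17.667 = 4.203 days.
Z = (37 − 35) / 4.203 = 0.476
P(T ≤ 37) = Φ(0.476) ≈ 0.683

0.683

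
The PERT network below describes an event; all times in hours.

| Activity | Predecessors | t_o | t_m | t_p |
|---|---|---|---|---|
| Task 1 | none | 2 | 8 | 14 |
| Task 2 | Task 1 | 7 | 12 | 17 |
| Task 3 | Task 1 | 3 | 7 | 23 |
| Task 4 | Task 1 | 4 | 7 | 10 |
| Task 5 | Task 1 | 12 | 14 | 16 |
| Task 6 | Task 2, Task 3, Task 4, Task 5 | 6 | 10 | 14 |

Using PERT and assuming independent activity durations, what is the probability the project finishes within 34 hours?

0.789

te_Task 1 = (2 + 4·8 + 14)/6 = 48/6 = 8; σ²_Task 1 = ((14−2)/6)² = 4.000
te_Task 2 = (7 + 4·12 + 17)/6 = 72/6 = 12; σ²_Task 2 = ((17−7)/6)² = 2.778
te_Task 3 = (3 + 4·7 + 23)/6 = 54/6 = 9; σ²_Task 3 = ((23−3)/6)² = 11.111
te_Task 4 = (4 + 4·7 + 10)/6 = 42/6 = 7; σ²_Task 4 = ((10−4)/6)² = 1.000
te_Task 5 = (12 + 4·14 + 16)/6 = 84/6 = 14; σ²_Task 5 = ((16−12)/6)² = 0.444
te_Task 6 = (6 + 4·10 + 14)/6 = 60/6 = 10; σ²_Task 6 = ((14−6)/6)² = 1.778

Forward pass:
ES_Task 1 = 0; EF_Task 1 = 8
ES_Task 2 = 8; EF_Task 2 = 8+12 = 20
ES_Task 3 = 8; EF_Task 3 = 8+9 = 17
ES_Task 4 = 8; EF_Task 4 = 8+7 = 15
ES_Task 5 = 8; EF_Task 5 = 8+14 = 22
ES_Task 6 = max(EF_Task 2=20, EF_Task 3=17, EF_Task 4=15, EF_Task 5=22) = 22; EF_Task 6 = 22+10 = 32
Expected project duration μ = 32 hours. Critical path: Task 1 → Task 5 → Task 6.

Variance along critical path = 4.000 + 0.444 + 1.778 = 6.222; σ = √6.222 = 2.494 hours.
Z = (34 − 32) / 2.494 = 0.802
P(T ≤ 34) = Φ(0.802) ≈ 0.789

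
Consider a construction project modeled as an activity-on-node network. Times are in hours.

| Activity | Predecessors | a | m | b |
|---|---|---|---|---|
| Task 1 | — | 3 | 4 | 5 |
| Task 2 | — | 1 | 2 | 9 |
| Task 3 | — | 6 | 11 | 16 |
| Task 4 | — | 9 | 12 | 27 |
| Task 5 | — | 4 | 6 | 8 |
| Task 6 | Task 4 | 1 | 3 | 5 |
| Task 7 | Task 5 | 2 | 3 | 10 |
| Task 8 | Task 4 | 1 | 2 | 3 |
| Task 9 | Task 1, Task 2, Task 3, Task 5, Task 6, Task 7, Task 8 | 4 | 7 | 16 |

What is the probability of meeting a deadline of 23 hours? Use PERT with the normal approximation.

te_Task 1 = (3 + 4·4 + 5)/6 = 24/6 = 4; σ²_Task 1 = ((5−3)/6)² = 0.111
te_Task 2 = (1 + 4·2 + 9)/6 = 18/6 = 3; σ²_Task 2 = ((9−1)/6)² = 1.778
te_Task 3 = (6 + 4·11 + 16)/6 = 66/6 = 11; σ²_Task 3 = ((16−6)/6)² = 2.778
te_Task 4 = (9 + 4·12 + 27)/6 = 84/6 = 14; σ²_Task 4 = ((27−9)/6)² = 9.000
te_Task 5 = (4 + 4·6 + 8)/6 = 36/6 = 6; σ²_Task 5 = ((8−4)/6)² = 0.444
te_Task 6 = (1 + 4·3 + 5)/6 = 18/6 = 3; σ²_Task 6 = ((5−1)/6)² = 0.444
te_Task 7 = (2 + 4·3 + 10)/6 = 24/6 = 4; σ²_Task 7 = ((10−2)/6)² = 1.778
te_Task 8 = (1 + 4·2 + 3)/6 = 12/6 = 2; σ²_Task 8 = ((3−1)/6)² = 0.111
te_Task 9 = (4 + 4·7 + 16)/6 = 48/6 = 8; σ²_Task 9 = ((16−4)/6)² = 4.000

Forward pass:
ES_Task 1 = 0; EF_Task 1 = 4
ES_Task 2 = 0; EF_Task 2 = 3
ES_Task 3 = 0; EF_Task 3 = 11
ES_Task 4 = 0; EF_Task 4 = 14
ES_Task 5 = 0; EF_Task 5 = 6
ES_Task 6 = 14; EF_Task 6 = 14+3 = 17
ES_Task 7 = 6; EF_Task 7 = 6+4 = 10
ES_Task 8 = 14; EF_Task 8 = 14+2 = 16
ES_Task 9 = max(EF_Task 1=4, EF_Task 2=3, EF_Task 3=11, EF_Task 5=6, EF_Task 6=17, EF_Task 7=10, EF_Task 8=16) = 17; EF_Task 9 = 17+8 = 25
Expected project duration μ = 25 hours. Critical path: Task 4 → Task 6 → Task 9.

Variance along critical path = 9.000 + 0.444 + 4.000 = 13.444; σ = √13.444 = 3.667 hours.
Z = (23 − 25) / 3.667 = -0.545
P(T ≤ 23) = Φ(-0.545) ≈ 0.293

0.293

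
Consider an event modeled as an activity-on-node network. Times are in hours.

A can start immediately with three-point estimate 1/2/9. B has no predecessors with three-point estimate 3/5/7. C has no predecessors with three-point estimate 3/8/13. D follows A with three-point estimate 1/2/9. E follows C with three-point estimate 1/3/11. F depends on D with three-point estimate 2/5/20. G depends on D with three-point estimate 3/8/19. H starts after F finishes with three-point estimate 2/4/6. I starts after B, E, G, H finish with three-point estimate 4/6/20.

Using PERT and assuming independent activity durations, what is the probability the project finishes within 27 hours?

0.672

te_A = (1 + 4·2 + 9)/6 = 18/6 = 3; σ²_A = ((9−1)/6)² = 1.778
te_B = (3 + 4·5 + 7)/6 = 30/6 = 5; σ²_B = ((7−3)/6)² = 0.444
te_C = (3 + 4·8 + 13)/6 = 48/6 = 8; σ²_C = ((13−3)/6)² = 2.778
te_D = (1 + 4·2 + 9)/6 = 18/6 = 3; σ²_D = ((9−1)/6)² = 1.778
te_E = (1 + 4·3 + 11)/6 = 24/6 = 4; σ²_E = ((11−1)/6)² = 2.778
te_F = (2 + 4·5 + 20)/6 = 42/6 = 7; σ²_F = ((20−2)/6)² = 9.000
te_G = (3 + 4·8 + 19)/6 = 54/6 = 9; σ²_G = ((19−3)/6)² = 7.111
te_H = (2 + 4·4 + 6)/6 = 24/6 = 4; σ²_H = ((6−2)/6)² = 0.444
te_I = (4 + 4·6 + 20)/6 = 48/6 = 8; σ²_I = ((20−4)/6)² = 7.111

Forward pass:
ES_A = 0; EF_A = 3
ES_B = 0; EF_B = 5
ES_C = 0; EF_C = 8
ES_D = 3; EF_D = 3+3 = 6
ES_E = 8; EF_E = 8+4 = 12
ES_F = 6; EF_F = 6+7 = 13
ES_G = 6; EF_G = 6+9 = 15
ES_H = 13; EF_H = 13+4 = 17
ES_I = max(EF_B=5, EF_E=12, EF_G=15, EF_H=17) = 17; EF_I = 17+8 = 25
Expected project duration μ = 25 hours. Critical path: A → D → F → H → I.

Variance along critical path = 1.778 + 1.778 + 9.000 + 0.444 + 7.111 = 20.111; σ = √20.111 = 4.485 hours.
Z = (27 − 25) / 4.485 = 0.446
P(T ≤ 27) = Φ(0.446) ≈ 0.672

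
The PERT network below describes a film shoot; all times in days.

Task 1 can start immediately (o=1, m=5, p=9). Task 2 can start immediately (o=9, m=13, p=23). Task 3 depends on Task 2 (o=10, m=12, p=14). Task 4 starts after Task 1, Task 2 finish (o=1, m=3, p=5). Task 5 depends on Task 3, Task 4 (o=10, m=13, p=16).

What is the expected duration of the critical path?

39 days

te_Task 1 = (1 + 4·5 + 9)/6 = 30/6 = 5
te_Task 2 = (9 + 4·13 + 23)/6 = 84/6 = 14
te_Task 3 = (10 + 4·12 + 14)/6 = 72/6 = 12
te_Task 4 = (1 + 4·3 + 5)/6 = 18/6 = 3
te_Task 5 = (10 + 4·13 + 16)/6 = 78/6 = 13

Forward pass:
ES_Task 1 = 0; EF_Task 1 = 5
ES_Task 2 = 0; EF_Task 2 = 14
ES_Task 3 = 14; EF_Task 3 = 14+12 = 26
ES_Task 4 = max(EF_Task 1=5, EF_Task 2=14) = 14; EF_Task 4 = 14+3 = 17
ES_Task 5 = max(EF_Task 3=26, EF_Task 4=17) = 26; EF_Task 5 = 26+13 = 39
Expected project duration μ = 39 days. Critical path: Task 2 → Task 3 → Task 5.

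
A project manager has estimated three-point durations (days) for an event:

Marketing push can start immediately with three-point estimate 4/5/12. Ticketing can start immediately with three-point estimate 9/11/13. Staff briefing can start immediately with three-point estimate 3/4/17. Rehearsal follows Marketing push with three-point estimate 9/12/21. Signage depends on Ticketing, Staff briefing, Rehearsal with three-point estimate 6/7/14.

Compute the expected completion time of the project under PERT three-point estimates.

te_Marketing push = (4 + 4·5 + 12)/6 = 36/6 = 6
te_Ticketing = (9 + 4·11 + 13)/6 = 66/6 = 11
te_Staff briefing = (3 + 4·4 + 17)/6 = 36/6 = 6
te_Rehearsal = (9 + 4·12 + 21)/6 = 78/6 = 13
te_Signage = (6 + 4·7 + 14)/6 = 48/6 = 8

Forward pass:
ES_Marketing push = 0; EF_Marketing push = 6
ES_Ticketing = 0; EF_Ticketing = 11
ES_Staff briefing = 0; EF_Staff briefing = 6
ES_Rehearsal = 6; EF_Rehearsal = 6+13 = 19
ES_Signage = max(EF_Ticketing=11, EF_Staff briefing=6, EF_Rehearsal=19) = 19; EF_Signage = 19+8 = 27
Expected project duration μ = 27 days. Critical path: Marketing push → Rehearsal → Signage.

27 days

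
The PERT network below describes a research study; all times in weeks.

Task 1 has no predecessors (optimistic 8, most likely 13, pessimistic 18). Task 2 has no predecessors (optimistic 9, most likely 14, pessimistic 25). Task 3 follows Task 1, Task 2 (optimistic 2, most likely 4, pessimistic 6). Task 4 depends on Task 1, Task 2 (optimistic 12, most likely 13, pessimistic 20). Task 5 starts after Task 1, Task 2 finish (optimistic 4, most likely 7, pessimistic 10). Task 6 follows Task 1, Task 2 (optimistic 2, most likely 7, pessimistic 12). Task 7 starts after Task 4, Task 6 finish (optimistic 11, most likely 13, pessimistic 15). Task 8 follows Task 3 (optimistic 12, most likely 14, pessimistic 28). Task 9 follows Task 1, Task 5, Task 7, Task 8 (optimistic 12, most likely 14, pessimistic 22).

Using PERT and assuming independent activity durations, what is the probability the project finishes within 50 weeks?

0.022

te_Task 1 = (8 + 4·13 + 18)/6 = 78/6 = 13; σ²_Task 1 = ((18−8)/6)² = 2.778
te_Task 2 = (9 + 4·14 + 25)/6 = 90/6 = 15; σ²_Task 2 = ((25−9)/6)² = 7.111
te_Task 3 = (2 + 4·4 + 6)/6 = 24/6 = 4; σ²_Task 3 = ((6−2)/6)² = 0.444
te_Task 4 = (12 + 4·13 + 20)/6 = 84/6 = 14; σ²_Task 4 = ((20−12)/6)² = 1.778
te_Task 5 = (4 + 4·7 + 10)/6 = 42/6 = 7; σ²_Task 5 = ((10−4)/6)² = 1.000
te_Task 6 = (2 + 4·7 + 12)/6 = 42/6 = 7; σ²_Task 6 = ((12−2)/6)² = 2.778
te_Task 7 = (11 + 4·13 + 15)/6 = 78/6 = 13; σ²_Task 7 = ((15−11)/6)² = 0.444
te_Task 8 = (12 + 4·14 + 28)/6 = 96/6 = 16; σ²_Task 8 = ((28−12)/6)² = 7.111
te_Task 9 = (12 + 4·14 + 22)/6 = 90/6 = 15; σ²_Task 9 = ((22−12)/6)² = 2.778

Forward pass:
ES_Task 1 = 0; EF_Task 1 = 13
ES_Task 2 = 0; EF_Task 2 = 15
ES_Task 3 = max(EF_Task 1=13, EF_Task 2=15) = 15; EF_Task 3 = 15+4 = 19
ES_Task 4 = max(EF_Task 1=13, EF_Task 2=15) = 15; EF_Task 4 = 15+14 = 29
ES_Task 5 = max(EF_Task 1=13, EF_Task 2=15) = 15; EF_Task 5 = 15+7 = 22
ES_Task 6 = max(EF_Task 1=13, EF_Task 2=15) = 15; EF_Task 6 = 15+7 = 22
ES_Task 7 = max(EF_Task 4=29, EF_Task 6=22) = 29; EF_Task 7 = 29+13 = 42
ES_Task 8 = 19; EF_Task 8 = 19+16 = 35
ES_Task 9 = max(EF_Task 1=13, EF_Task 5=22, EF_Task 7=42, EF_Task 8=35) = 42; EF_Task 9 = 42+15 = 57
Expected project duration μ = 57 weeks. Critical path: Task 2 → Task 4 → Task 7 → Task 9.

Variance along critical path = 7.111 + 1.778 + 0.444 + 2.778 = 12.111; σ = √12.111 = 3.480 weeks.
Z = (50 − 57) / 3.480 = -2.011
P(T ≤ 50) = Φ(-2.011) ≈ 0.022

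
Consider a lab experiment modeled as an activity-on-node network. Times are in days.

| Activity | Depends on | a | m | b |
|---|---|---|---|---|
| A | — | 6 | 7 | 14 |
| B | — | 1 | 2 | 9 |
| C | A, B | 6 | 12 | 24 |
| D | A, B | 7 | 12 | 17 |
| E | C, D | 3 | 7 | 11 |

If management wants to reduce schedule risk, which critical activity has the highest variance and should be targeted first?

te_A = (6 + 4·7 + 14)/6 = 48/6 = 8; σ²_A = ((14−6)/6)² = 1.778
te_B = (1 + 4·2 + 9)/6 = 18/6 = 3; σ²_B = ((9−1)/6)² = 1.778
te_C = (6 + 4·12 + 24)/6 = 78/6 = 13; σ²_C = ((24−6)/6)² = 9.000
te_D = (7 + 4·12 + 17)/6 = 72/6 = 12; σ²_D = ((17−7)/6)² = 2.778
te_E = (3 + 4·7 + 11)/6 = 42/6 = 7; σ²_E = ((11−3)/6)² = 1.778

Forward pass:
ES_A = 0; EF_A = 8
ES_B = 0; EF_B = 3
ES_C = max(EF_A=8, EF_B=3) = 8; EF_C = 8+13 = 21
ES_D = max(EF_A=8, EF_B=3) = 8; EF_D = 8+12 = 20
ES_E = max(EF_C=21, EF_D=20) = 21; EF_E = 21+7 = 28
Expected project duration μ = 28 days. Critical path: A → C → E.

Variances on critical path: σ²_A=1.778, σ²_C=9.000, σ²_E=1.778.
Largest is σ²_C = 9.000.

C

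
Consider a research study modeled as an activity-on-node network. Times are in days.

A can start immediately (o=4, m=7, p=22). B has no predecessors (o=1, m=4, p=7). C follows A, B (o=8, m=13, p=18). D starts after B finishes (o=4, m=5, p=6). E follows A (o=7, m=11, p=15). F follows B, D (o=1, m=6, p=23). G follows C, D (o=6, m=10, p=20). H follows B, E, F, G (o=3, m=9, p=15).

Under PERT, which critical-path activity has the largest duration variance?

te_A = (4 + 4·7 + 22)/6 = 54/6 = 9; σ²_A = ((22−4)/6)² = 9.000
te_B = (1 + 4·4 + 7)/6 = 24/6 = 4; σ²_B = ((7−1)/6)² = 1.000
te_C = (8 + 4·13 + 18)/6 = 78/6 = 13; σ²_C = ((18−8)/6)² = 2.778
te_D = (4 + 4·5 + 6)/6 = 30/6 = 5; σ²_D = ((6−4)/6)² = 0.111
te_E = (7 + 4·11 + 15)/6 = 66/6 = 11; σ²_E = ((15−7)/6)² = 1.778
te_F = (1 + 4·6 + 23)/6 = 48/6 = 8; σ²_F = ((23−1)/6)² = 13.444
te_G = (6 + 4·10 + 20)/6 = 66/6 = 11; σ²_G = ((20−6)/6)² = 5.444
te_H = (3 + 4·9 + 15)/6 = 54/6 = 9; σ²_H = ((15−3)/6)² = 4.000

Forward pass:
ES_A = 0; EF_A = 9
ES_B = 0; EF_B = 4
ES_C = max(EF_A=9, EF_B=4) = 9; EF_C = 9+13 = 22
ES_D = 4; EF_D = 4+5 = 9
ES_E = 9; EF_E = 9+11 = 20
ES_F = max(EF_B=4, EF_D=9) = 9; EF_F = 9+8 = 17
ES_G = max(EF_C=22, EF_D=9) = 22; EF_G = 22+11 = 33
ES_H = max(EF_B=4, EF_E=20, EF_F=17, EF_G=33) = 33; EF_H = 33+9 = 42
Expected project duration μ = 42 days. Critical path: A → C → G → H.

Variances on critical path: σ²_A=9.000, σ²_C=2.778, σ²_G=5.444, σ²_H=4.000.
Largest is σ²_A = 9.000.

A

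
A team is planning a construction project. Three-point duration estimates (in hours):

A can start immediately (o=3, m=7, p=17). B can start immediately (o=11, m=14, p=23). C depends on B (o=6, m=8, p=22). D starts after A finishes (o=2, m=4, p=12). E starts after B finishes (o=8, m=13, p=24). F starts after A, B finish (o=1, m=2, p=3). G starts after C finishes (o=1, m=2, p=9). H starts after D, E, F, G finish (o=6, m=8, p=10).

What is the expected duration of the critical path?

te_A = (3 + 4·7 + 17)/6 = 48/6 = 8
te_B = (11 + 4·14 + 23)/6 = 90/6 = 15
te_C = (6 + 4·8 + 22)/6 = 60/6 = 10
te_D = (2 + 4·4 + 12)/6 = 30/6 = 5
te_E = (8 + 4·13 + 24)/6 = 84/6 = 14
te_F = (1 + 4·2 + 3)/6 = 12/6 = 2
te_G = (1 + 4·2 + 9)/6 = 18/6 = 3
te_H = (6 + 4·8 + 10)/6 = 48/6 = 8

Forward pass:
ES_A = 0; EF_A = 8
ES_B = 0; EF_B = 15
ES_C = 15; EF_C = 15+10 = 25
ES_D = 8; EF_D = 8+5 = 13
ES_E = 15; EF_E = 15+14 = 29
ES_F = max(EF_A=8, EF_B=15) = 15; EF_F = 15+2 = 17
ES_G = 25; EF_G = 25+3 = 28
ES_H = max(EF_D=13, EF_E=29, EF_F=17, EF_G=28) = 29; EF_H = 29+8 = 37
Expected project duration μ = 37 hours. Critical path: B → E → H.

37 hours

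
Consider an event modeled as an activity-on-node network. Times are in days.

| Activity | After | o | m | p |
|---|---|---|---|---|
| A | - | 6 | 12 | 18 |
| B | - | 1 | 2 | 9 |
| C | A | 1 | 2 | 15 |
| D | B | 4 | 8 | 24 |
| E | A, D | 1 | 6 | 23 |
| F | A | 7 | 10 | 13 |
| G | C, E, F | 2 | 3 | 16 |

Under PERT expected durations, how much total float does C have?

te_A = (6 + 4·12 + 18)/6 = 72/6 = 12
te_B = (1 + 4·2 + 9)/6 = 18/6 = 3
te_C = (1 + 4·2 + 15)/6 = 24/6 = 4
te_D = (4 + 4·8 + 24)/6 = 60/6 = 10
te_E = (1 + 4·6 + 23)/6 = 48/6 = 8
te_F = (7 + 4·10 + 13)/6 = 60/6 = 10
te_G = (2 + 4·3 + 16)/6 = 30/6 = 5

Forward pass:
ES_A = 0; EF_A = 12
ES_B = 0; EF_B = 3
ES_C = 12; EF_C = 12+4 = 16
ES_D = 3; EF_D = 3+10 = 13
ES_E = max(EF_A=12, EF_D=13) = 13; EF_E = 13+8 = 21
ES_F = 12; EF_F = 12+10 = 22
ES_G = max(EF_C=16, EF_E=21, EF_F=22) = 22; EF_G = 22+5 = 27
Expected project duration μ = 27 days. Critical path: A → F → G.

Backward pass:
LF_G = 27; LS_G = 27−5 = 22
LF_F = LS_G = 22; LS_F = 22−10 = 12
LF_E = LS_G = 22; LS_E = 22−8 = 14
LF_D = LS_E = 14; LS_D = 14−10 = 4
LF_C = LS_G = 22; LS_C = 22−4 = 18
LF_B = LS_D = 4; LS_B = 4−3 = 1
LF_A = min(LS_C=18, LS_E=14, LS_F=12) = 12; LS_A = 12−12 = 0
Slack_C = LS_C − ES_C = 18 − 12 = 6

6 days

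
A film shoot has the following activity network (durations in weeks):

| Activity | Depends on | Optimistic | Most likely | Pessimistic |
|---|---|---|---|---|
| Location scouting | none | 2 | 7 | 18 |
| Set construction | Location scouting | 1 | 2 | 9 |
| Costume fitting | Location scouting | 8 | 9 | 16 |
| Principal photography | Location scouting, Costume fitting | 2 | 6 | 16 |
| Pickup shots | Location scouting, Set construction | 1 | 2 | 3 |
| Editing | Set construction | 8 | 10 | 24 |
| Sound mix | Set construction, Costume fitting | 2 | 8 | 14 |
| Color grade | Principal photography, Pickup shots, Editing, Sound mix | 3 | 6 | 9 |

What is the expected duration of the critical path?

te_Location scouting = (2 + 4·7 + 18)/6 = 48/6 = 8
te_Set construction = (1 + 4·2 + 9)/6 = 18/6 = 3
te_Costume fitting = (8 + 4·9 + 16)/6 = 60/6 = 10
te_Principal photography = (2 + 4·6 + 16)/6 = 42/6 = 7
te_Pickup shots = (1 + 4·2 + 3)/6 = 12/6 = 2
te_Editing = (8 + 4·10 + 24)/6 = 72/6 = 12
te_Sound mix = (2 + 4·8 + 14)/6 = 48/6 = 8
te_Color grade = (3 + 4·6 + 9)/6 = 36/6 = 6

Forward pass:
ES_Location scouting = 0; EF_Location scouting = 8
ES_Set construction = 8; EF_Set construction = 8+3 = 11
ES_Costume fitting = 8; EF_Costume fitting = 8+10 = 18
ES_Principal photography = max(EF_Location scouting=8, EF_Costume fitting=18) = 18; EF_Principal photography = 18+7 = 25
ES_Pickup shots = max(EF_Location scouting=8, EF_Set construction=11) = 11; EF_Pickup shots = 11+2 = 13
ES_Editing = 11; EF_Editing = 11+12 = 23
ES_Sound mix = max(EF_Set construction=11, EF_Costume fitting=18) = 18; EF_Sound mix = 18+8 = 26
ES_Color grade = max(EF_Principal photography=25, EF_Pickup shots=13, EF_Editing=23, EF_Sound mix=26) = 26; EF_Color grade = 26+6 = 32
Expected project duration μ = 32 weeks. Critical path: Location scouting → Costume fitting → Sound mix → Color grade.

32 weeks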